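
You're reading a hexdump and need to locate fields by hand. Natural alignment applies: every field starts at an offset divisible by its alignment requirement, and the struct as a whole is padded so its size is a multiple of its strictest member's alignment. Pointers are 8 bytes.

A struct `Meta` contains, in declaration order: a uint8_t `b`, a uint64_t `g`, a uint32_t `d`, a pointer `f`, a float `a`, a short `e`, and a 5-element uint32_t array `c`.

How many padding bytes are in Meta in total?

17

0..1  b  (1B, 1-aligned)
1..8  -- padding (7B)
8..16  g  (8B, 8-aligned)
16..20  d  (4B, 4-aligned)
20..24  -- padding (4B)
24..32  f  (8B, 8-aligned)
32..36  a  (4B, 4-aligned)
36..38  e  (2B, 2-aligned)
38..40  -- padding (2B)
40..60  c  (20B, 4-aligned)
60..64  -- tail padding (4B)
sizeof = 64, alignof = 8
data bytes 47, size 64 → padding 17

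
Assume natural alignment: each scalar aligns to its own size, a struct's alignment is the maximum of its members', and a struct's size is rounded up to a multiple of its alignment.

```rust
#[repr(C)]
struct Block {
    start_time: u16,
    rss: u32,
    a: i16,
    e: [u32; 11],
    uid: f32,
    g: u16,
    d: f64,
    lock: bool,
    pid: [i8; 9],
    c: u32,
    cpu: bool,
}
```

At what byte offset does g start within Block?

@0: start_time [2B, align 2] → 2
+2 pad (align 4)
@4: rss [4B, align 4] → 8
@8: a [2B, align 2] → 10
+2 pad (align 4)
@12: e [44B, align 4] → 56
@56: uid [4B, align 4] → 60
@60: g [2B, align 2] → 62

60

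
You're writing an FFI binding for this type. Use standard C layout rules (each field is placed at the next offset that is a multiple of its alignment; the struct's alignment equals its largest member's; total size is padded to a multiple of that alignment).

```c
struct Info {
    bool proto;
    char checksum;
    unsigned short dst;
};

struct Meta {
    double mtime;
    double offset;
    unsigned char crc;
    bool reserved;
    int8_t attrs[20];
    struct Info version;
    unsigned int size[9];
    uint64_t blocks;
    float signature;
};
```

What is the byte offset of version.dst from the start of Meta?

Info: 0..1  proto  (1B, 1-aligned); 1..2  checksum  (1B, 1-aligned); 2..4  dst  (2B, 2-aligned); sizeof = 4, alignof = 2
0..8  mtime  (8B, 8-aligned)
8..16  offset  (8B, 8-aligned)
16..17  crc  (1B, 1-aligned)
17..18  reserved  (1B, 1-aligned)
18..38  attrs  (20B, 1-aligned)
38..42  version  (4B, 2-aligned)
within Info: dst at 2
38 + 2 = 40

40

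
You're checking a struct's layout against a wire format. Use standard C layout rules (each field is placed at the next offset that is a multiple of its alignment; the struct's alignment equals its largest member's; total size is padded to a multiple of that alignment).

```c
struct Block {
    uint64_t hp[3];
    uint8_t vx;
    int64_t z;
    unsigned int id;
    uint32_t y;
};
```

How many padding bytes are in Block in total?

7

0..24  hp  (24B, 8-aligned)
24..25  vx  (1B, 1-aligned)
25..32  -- padding (7B)
32..40  z  (8B, 8-aligned)
40..44  id  (4B, 4-aligned)
44..48  y  (4B, 4-aligned)
sizeof = 48, alignof = 8
data bytes 41, size 48 → padding 7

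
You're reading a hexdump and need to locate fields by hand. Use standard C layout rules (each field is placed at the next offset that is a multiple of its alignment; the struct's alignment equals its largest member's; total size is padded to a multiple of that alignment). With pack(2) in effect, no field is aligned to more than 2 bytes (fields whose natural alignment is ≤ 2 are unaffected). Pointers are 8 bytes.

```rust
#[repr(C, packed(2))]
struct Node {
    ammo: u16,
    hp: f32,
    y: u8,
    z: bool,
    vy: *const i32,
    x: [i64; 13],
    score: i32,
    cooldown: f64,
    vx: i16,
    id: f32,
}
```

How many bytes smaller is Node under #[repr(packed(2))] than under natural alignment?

14

natural layout:
  @0: ammo [2B, align 2] → 2
  +2 pad (align 4)
  @4: hp [4B, align 4] → 8
  @8: y [1B, align 1] → 9
  @9: z [1B, align 1] → 10
  +6 pad (align 8)
  @16: vy [8B, align 8] → 24
  @24: x [104B, align 8] → 128
  @128: score [4B, align 4] → 132
  +4 pad (align 8)
  @136: cooldown [8B, align 8] → 144
  @144: vx [2B, align 2] → 146
  +2 pad (align 4)
  @148: id [4B, align 4] → 152
  size 152, align 8
packed(2) layout:
  @0: ammo [2B, align 2] → 2
  @2: hp [4B, align 2] → 6
  @6: y [1B, align 1] → 7
  @7: z [1B, align 1] → 8
  @8: vy [8B, align 2] → 16
  @16: x [104B, align 2] → 120
  @120: score [4B, align 2] → 124
  @124: cooldown [8B, align 2] → 132
  @132: vx [2B, align 2] → 134
  @134: id [4B, align 2] → 138
  size 138, align 2
152 − 138 = 14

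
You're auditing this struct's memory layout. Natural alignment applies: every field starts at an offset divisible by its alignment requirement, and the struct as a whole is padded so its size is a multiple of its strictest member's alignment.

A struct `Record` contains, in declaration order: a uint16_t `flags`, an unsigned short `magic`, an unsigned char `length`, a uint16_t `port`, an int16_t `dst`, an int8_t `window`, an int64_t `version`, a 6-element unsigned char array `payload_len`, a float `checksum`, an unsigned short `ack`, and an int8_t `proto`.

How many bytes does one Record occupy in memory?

flags at 0 (size 2, align 2) → ends 2
magic at 2 (size 2, align 2) → ends 4
length at 4 (size 1, align 1) → ends 5
pad 1 to align 2 for port
port at 6 (size 2, align 2) → ends 8
dst at 8 (size 2, align 2) → ends 10
window at 10 (size 1, align 1) → ends 11
pad 5 to align 8 for version
version at 16 (size 8, align 8) → ends 24
payload_len at 24 (size 6, align 1) → ends 30
pad 2 to align 4 for checksum
checksum at 32 (size 4, align 4) → ends 36
ack at 36 (size 2, align 2) → ends 38
proto at 38 (size 1, align 1) → ends 39
tail pad 1 to reach multiple of 8
total 40 bytes, alignment 8

40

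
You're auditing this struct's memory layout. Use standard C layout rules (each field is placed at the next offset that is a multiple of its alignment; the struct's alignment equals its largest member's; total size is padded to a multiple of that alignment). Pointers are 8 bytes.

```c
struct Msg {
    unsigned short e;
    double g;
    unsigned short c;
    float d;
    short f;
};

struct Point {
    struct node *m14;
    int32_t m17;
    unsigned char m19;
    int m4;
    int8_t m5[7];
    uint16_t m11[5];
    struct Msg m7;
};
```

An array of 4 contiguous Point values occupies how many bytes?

Msg: 0..2  e  (2B, 2-aligned); 2..8  -- padding (6B); 8..16  g  (8B, 8-aligned); 16..18  c  (2B, 2-aligned); 18..20  -- padding (2B); 20..24  d  (4B, 4-aligned); 24..26  f  (2B, 2-aligned); 26..32  -- tail padding (6B); sizeof = 32, alignof = 8
0..8  m14  (8B, 8-aligned)
8..12  m17  (4B, 4-aligned)
12..13  m19  (1B, 1-aligned)
13..16  -- padding (3B)
16..20  m4  (4B, 4-aligned)
20..27  m5  (7B, 1-aligned)
27..28  -- padding (1B)
28..38  m11  (10B, 2-aligned)
38..40  -- padding (2B)
40..72  m7  (32B, 8-aligned)
sizeof = 72, alignof = 8
array of 4: 4 × 72 = 288

288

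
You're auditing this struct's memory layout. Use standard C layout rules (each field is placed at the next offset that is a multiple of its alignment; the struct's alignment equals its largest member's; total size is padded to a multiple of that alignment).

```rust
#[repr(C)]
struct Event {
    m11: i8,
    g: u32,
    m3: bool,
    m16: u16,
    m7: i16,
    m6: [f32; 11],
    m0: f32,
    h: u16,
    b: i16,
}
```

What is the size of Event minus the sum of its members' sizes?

6

@0: m11 [1B, align 1] → 1
+3 pad (align 4)
@4: g [4B, align 4] → 8
@8: m3 [1B, align 1] → 9
+1 pad (align 2)
@10: m16 [2B, align 2] → 12
@12: m7 [2B, align 2] → 14
+2 pad (align 4)
@16: m6 [44B, align 4] → 60
@60: m0 [4B, align 4] → 64
@64: h [2B, align 2] → 66
@66: b [2B, align 2] → 68
size 68, align 4
data bytes 62, size 68 → padding 6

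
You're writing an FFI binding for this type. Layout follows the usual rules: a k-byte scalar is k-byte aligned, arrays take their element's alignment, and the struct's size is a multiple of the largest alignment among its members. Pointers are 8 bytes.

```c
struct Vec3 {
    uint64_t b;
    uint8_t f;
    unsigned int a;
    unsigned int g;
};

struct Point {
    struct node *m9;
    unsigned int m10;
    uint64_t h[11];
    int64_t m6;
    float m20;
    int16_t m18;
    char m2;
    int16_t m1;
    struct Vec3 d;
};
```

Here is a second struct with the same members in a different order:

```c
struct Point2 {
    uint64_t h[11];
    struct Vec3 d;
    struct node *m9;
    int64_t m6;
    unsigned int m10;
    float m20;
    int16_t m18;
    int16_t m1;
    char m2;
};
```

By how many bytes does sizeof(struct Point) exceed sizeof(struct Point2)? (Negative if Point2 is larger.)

8

Vec3: 0..8  b  (8B, 8-aligned); 8..9  f  (1B, 1-aligned); 9..12  -- padding (3B); 12..16  a  (4B, 4-aligned); 16..20  g  (4B, 4-aligned); 20..24  -- tail padding (4B); sizeof = 24, alignof = 8
0..8  m9  (8B, 8-aligned)
8..12  m10  (4B, 4-aligned)
12..16  -- padding (4B)
16..104  h  (88B, 8-aligned)
104..112  m6  (8B, 8-aligned)
112..116  m20  (4B, 4-aligned)
116..118  m18  (2B, 2-aligned)
118..119  m2  (1B, 1-aligned)
119..120  -- padding (1B)
120..122  m1  (2B, 2-aligned)
122..128  -- padding (6B)
128..152  d  (24B, 8-aligned)
sizeof = 152, alignof = 8
— Point2 —
0..88  h  (88B, 8-aligned)
88..112  d  (24B, 8-aligned)
112..120  m9  (8B, 8-aligned)
120..128  m6  (8B, 8-aligned)
128..132  m10  (4B, 4-aligned)
132..136  m20  (4B, 4-aligned)
136..138  m18  (2B, 2-aligned)
138..140  m1  (2B, 2-aligned)
140..141  m2  (1B, 1-aligned)
141..144  -- tail padding (3B)
sizeof = 144, alignof = 8
152 − 144 = 8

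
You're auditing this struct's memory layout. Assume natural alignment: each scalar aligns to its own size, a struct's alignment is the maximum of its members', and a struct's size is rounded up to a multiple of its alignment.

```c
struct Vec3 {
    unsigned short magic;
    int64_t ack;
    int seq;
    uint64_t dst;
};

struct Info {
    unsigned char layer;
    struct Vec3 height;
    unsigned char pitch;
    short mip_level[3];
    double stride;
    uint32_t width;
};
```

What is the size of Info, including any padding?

64 bytes

Vec3: @0: magic [2B, align 2] → 2; +6 pad (align 8); @8: ack [8B, align 8] → 16; @16: seq [4B, align 4] → 20; +4 pad (align 8); @24: dst [8B, align 8] → 32; size 32, align 8
@0: layer [1B, align 1] → 1
+7 pad (align 8)
@8: height [32B, align 8] → 40
@40: pitch [1B, align 1] → 41
+1 pad (align 2)
@42: mip_level [6B, align 2] → 48
@48: stride [8B, align 8] → 56
@56: width [4B, align 4] → 60
+4 tail pad (align 8)
size 64, align 8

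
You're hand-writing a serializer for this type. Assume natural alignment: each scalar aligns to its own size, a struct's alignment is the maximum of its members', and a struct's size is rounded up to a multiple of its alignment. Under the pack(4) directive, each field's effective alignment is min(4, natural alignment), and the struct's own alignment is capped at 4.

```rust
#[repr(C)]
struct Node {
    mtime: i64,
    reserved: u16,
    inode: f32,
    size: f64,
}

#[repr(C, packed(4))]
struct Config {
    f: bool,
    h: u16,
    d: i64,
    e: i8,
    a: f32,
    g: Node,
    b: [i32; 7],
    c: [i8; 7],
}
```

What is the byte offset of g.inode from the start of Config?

32

Node: 0..8  mtime  (8B, 8-aligned); 8..10  reserved  (2B, 2-aligned); 10..12  -- padding (2B); 12..16  inode  (4B, 4-aligned); 16..24  size  (8B, 8-aligned); sizeof = 24, alignof = 8
0..1  f  (1B, 1-aligned)
1..2  -- padding (1B)
2..4  h  (2B, 2-aligned)
4..12  d  (8B, 4-aligned)
12..13  e  (1B, 1-aligned)
13..16  -- padding (3B)
16..20  a  (4B, 4-aligned)
20..44  g  (24B, 4-aligned)
within Node: inode at 12
20 + 12 = 32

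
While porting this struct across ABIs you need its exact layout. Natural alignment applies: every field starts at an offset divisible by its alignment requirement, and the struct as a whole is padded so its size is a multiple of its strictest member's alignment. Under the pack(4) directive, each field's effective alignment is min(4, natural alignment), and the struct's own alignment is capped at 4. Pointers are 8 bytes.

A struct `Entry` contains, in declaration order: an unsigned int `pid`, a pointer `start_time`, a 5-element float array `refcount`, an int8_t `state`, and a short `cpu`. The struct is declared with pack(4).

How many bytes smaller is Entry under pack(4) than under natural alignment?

4

natural layout:
  @0: pid [4B, align 4] → 4
  +4 pad (align 8)
  @8: start_time [8B, align 8] → 16
  @16: refcount [20B, align 4] → 36
  @36: state [1B, align 1] → 37
  +1 pad (align 2)
  @38: cpu [2B, align 2] → 40
  size 40, align 8
packed(4) layout:
  @0: pid [4B, align 4] → 4
  @4: start_time [8B, align 4] → 12
  @12: refcount [20B, align 4] → 32
  @32: state [1B, align 1] → 33
  +1 pad (align 2)
  @34: cpu [2B, align 2] → 36
  size 36, align 4
40 − 36 = 4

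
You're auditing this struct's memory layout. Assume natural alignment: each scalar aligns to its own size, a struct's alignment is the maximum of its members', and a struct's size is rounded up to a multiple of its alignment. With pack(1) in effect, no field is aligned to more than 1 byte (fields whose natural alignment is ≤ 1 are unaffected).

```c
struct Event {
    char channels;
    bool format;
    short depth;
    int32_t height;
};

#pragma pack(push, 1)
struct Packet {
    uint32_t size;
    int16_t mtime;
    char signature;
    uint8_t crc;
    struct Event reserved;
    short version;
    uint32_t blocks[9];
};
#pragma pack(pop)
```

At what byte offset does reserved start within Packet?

Event: @0: channels [1B, align 1] → 1; @1: format [1B, align 1] → 2; @2: depth [2B, align 2] → 4; @4: height [4B, align 4] → 8; size 8, align 4
@0: size [4B, align 1] → 4
@4: mtime [2B, align 1] → 6
@6: signature [1B, align 1] → 7
@7: crc [1B, align 1] → 8
@8: reserved [8B, align 1] → 16

8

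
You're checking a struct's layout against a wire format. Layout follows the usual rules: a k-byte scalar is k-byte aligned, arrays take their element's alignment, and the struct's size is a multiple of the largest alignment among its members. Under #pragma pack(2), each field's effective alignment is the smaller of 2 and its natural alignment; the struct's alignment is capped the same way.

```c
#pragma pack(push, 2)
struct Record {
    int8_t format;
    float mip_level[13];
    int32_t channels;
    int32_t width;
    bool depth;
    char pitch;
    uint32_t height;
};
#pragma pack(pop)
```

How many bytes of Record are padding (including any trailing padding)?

0..1  format  (1B, 1-aligned)
1..2  -- padding (1B)
2..54  mip_level  (52B, 2-aligned)
54..58  channels  (4B, 2-aligned)
58..62  width  (4B, 2-aligned)
62..63  depth  (1B, 1-aligned)
63..64  pitch  (1B, 1-aligned)
64..68  height  (4B, 2-aligned)
sizeof = 68, alignof = 2
data bytes 67, size 68 → padding 1

1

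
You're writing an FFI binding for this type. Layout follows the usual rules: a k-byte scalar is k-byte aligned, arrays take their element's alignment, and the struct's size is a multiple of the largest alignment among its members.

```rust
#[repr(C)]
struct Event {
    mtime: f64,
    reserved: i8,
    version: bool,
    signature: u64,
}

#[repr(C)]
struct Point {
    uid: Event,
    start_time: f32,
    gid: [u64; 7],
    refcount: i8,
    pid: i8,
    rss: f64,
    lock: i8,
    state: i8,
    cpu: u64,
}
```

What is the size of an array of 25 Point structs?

Event: 0..8  mtime  (8B, 8-aligned); 8..9  reserved  (1B, 1-aligned); 9..10  version  (1B, 1-aligned); 10..16  -- padding (6B); 16..24  signature  (8B, 8-aligned); sizeof = 24, alignof = 8
0..24  uid  (24B, 8-aligned)
24..28  start_time  (4B, 4-aligned)
28..32  -- padding (4B)
32..88  gid  (56B, 8-aligned)
88..89  refcount  (1B, 1-aligned)
89..90  pid  (1B, 1-aligned)
90..96  -- padding (6B)
96..104  rss  (8B, 8-aligned)
104..105  lock  (1B, 1-aligned)
105..106  state  (1B, 1-aligned)
106..112  -- padding (6B)
112..120  cpu  (8B, 8-aligned)
sizeof = 120, alignof = 8
array of 25: 25 × 120 = 3000

3000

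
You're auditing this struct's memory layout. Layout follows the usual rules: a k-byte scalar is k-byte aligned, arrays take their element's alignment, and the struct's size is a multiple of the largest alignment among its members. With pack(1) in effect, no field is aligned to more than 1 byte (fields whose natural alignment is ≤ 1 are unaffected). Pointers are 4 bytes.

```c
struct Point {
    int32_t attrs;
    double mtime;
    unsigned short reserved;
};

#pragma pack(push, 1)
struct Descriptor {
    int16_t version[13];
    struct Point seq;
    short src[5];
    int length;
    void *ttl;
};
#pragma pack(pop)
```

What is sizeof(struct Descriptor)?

Point: @0: attrs [4B, align 4] → 4; +4 pad (align 8); @8: mtime [8B, align 8] → 16; @16: reserved [2B, align 2] → 18; +6 tail pad (align 8); size 24, align 8
@0: version [26B, align 1] → 26
@26: seq [24B, align 1] → 50
@50: src [10B, align 1] → 60
@60: length [4B, align 1] → 64
@64: ttl [4B, align 1] → 68
size 68, align 1

68 bytes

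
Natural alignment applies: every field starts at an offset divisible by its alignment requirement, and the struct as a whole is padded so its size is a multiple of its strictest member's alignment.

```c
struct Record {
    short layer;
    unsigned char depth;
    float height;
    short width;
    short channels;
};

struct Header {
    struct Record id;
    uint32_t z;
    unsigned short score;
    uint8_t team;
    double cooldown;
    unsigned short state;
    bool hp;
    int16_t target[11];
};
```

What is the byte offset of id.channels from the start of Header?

10

Record: 0..2  layer  (2B, 2-aligned); 2..3  depth  (1B, 1-aligned); 3..4  -- padding (1B); 4..8  height  (4B, 4-aligned); 8..10  width  (2B, 2-aligned); 10..12  channels  (2B, 2-aligned); sizeof = 12, alignof = 4
0..12  id  (12B, 4-aligned)
within Record: channels at 10
0 + 10 = 10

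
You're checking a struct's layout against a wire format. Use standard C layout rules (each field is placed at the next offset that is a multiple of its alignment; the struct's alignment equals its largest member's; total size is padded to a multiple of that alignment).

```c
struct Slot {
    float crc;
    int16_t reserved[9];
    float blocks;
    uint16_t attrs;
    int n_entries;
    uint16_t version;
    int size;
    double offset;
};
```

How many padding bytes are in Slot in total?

0..4  crc  (4B, 4-aligned)
4..22  reserved  (18B, 2-aligned)
22..24  -- padding (2B)
24..28  blocks  (4B, 4-aligned)
28..30  attrs  (2B, 2-aligned)
30..32  -- padding (2B)
32..36  n_entries  (4B, 4-aligned)
36..38  version  (2B, 2-aligned)
38..40  -- padding (2B)
40..44  size  (4B, 4-aligned)
44..48  -- padding (4B)
48..56  offset  (8B, 8-aligned)
sizeof = 56, alignof = 8
data bytes 46, size 56 → padding 10

10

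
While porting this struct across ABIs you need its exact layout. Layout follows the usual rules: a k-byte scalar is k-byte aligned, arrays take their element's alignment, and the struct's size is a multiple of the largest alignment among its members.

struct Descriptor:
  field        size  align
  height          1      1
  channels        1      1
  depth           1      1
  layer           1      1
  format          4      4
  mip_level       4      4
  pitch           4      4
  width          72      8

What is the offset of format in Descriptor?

4

@0: height [1B, align 1] → 1
@1: channels [1B, align 1] → 2
@2: depth [1B, align 1] → 3
@3: layer [1B, align 1] → 4
@4: format [4B, align 4] → 8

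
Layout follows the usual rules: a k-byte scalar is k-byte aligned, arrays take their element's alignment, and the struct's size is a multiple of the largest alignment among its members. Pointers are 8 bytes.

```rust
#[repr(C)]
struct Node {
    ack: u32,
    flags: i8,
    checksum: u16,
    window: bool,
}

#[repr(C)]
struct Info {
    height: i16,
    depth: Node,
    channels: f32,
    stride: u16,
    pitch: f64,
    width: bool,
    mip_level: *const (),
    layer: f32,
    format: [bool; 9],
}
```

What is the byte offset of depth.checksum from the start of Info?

Node: ack at 0 (size 4, align 4) → ends 4; flags at 4 (size 1, align 1) → ends 5; pad 1 to align 2 for checksum; checksum at 6 (size 2, align 2) → ends 8; window at 8 (size 1, align 1) → ends 9; tail pad 3 to reach multiple of 4; total 12 bytes, alignment 4
height at 0 (size 2, align 2) → ends 2
pad 2 to align 4 for depth
depth at 4 (size 12, align 4) → ends 16
within Node: checksum at 6
4 + 6 = 10

10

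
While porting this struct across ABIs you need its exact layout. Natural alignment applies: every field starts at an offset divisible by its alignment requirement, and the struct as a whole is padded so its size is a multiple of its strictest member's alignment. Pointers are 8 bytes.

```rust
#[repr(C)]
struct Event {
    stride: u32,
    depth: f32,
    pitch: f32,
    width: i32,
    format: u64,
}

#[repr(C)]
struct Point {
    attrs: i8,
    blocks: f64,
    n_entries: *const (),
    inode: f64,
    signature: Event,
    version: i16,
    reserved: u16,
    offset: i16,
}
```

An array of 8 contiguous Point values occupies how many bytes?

Event: stride at 0 (size 4, align 4) → ends 4; depth at 4 (size 4, align 4) → ends 8; pitch at 8 (size 4, align 4) → ends 12; width at 12 (size 4, align 4) → ends 16; format at 16 (size 8, align 8) → ends 24; total 24 bytes, alignment 8
attrs at 0 (size 1, align 1) → ends 1
pad 7 to align 8 for blocks
blocks at 8 (size 8, align 8) → ends 16
n_entries at 16 (size 8, align 8) → ends 24
inode at 24 (size 8, align 8) → ends 32
signature at 32 (size 24, align 8) → ends 56
version at 56 (size 2, align 2) → ends 58
reserved at 58 (size 2, align 2) → ends 60
offset at 60 (size 2, align 2) → ends 62
tail pad 2 to reach multiple of 8
total 64 bytes, alignment 8
array of 8: 8 × 64 = 512

512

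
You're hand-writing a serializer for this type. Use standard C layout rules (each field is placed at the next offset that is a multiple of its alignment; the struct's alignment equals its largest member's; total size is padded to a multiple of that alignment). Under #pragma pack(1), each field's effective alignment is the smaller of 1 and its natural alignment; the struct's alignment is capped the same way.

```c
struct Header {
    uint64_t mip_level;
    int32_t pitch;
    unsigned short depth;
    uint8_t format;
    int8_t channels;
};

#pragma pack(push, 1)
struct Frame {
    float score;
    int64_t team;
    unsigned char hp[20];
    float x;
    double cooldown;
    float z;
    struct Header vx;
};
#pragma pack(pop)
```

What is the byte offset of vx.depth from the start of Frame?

60

Header: @0: mip_level [8B, align 8] → 8; @8: pitch [4B, align 4] → 12; @12: depth [2B, align 2] → 14; @14: format [1B, align 1] → 15; @15: channels [1B, align 1] → 16; size 16, align 8
@0: score [4B, align 1] → 4
@4: team [8B, align 1] → 12
@12: hp [20B, align 1] → 32
@32: x [4B, align 1] → 36
@36: cooldown [8B, align 1] → 44
@44: z [4B, align 1] → 48
@48: vx [16B, align 1] → 64
within Header: depth at 12
48 + 12 = 60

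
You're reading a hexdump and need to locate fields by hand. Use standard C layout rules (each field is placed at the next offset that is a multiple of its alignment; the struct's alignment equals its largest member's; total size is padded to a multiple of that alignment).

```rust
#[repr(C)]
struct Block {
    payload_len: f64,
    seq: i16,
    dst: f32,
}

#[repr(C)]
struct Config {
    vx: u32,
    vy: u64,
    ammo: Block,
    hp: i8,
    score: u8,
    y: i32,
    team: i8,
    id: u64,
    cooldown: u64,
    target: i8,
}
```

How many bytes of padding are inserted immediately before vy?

Block: 0..8  payload_len  (8B, 8-aligned); 8..10  seq  (2B, 2-aligned); 10..12  -- padding (2B); 12..16  dst  (4B, 4-aligned); sizeof = 16, alignof = 8
0..4  vx  (4B, 4-aligned)
4..8  -- padding (4B)
8..16  vy  (8B, 8-aligned)

4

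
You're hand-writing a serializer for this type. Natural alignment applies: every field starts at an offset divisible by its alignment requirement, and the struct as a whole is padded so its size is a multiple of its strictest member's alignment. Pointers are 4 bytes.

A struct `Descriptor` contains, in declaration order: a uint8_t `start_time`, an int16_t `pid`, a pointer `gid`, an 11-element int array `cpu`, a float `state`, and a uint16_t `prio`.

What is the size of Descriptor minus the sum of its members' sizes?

3

@0: start_time [1B, align 1] → 1
+1 pad (align 2)
@2: pid [2B, align 2] → 4
@4: gid [4B, align 4] → 8
@8: cpu [44B, align 4] → 52
@52: state [4B, align 4] → 56
@56: prio [2B, align 2] → 58
+2 tail pad (align 4)
size 60, align 4
data bytes 57, size 60 → padding 3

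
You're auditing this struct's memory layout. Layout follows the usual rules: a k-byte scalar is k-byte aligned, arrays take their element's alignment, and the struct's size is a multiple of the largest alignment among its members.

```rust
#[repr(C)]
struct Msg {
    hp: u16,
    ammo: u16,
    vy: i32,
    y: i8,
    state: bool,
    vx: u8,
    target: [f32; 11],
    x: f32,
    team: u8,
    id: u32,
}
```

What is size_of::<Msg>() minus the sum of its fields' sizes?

4

hp at 0 (size 2, align 2) → ends 2
ammo at 2 (size 2, align 2) → ends 4
vy at 4 (size 4, align 4) → ends 8
y at 8 (size 1, align 1) → ends 9
state at 9 (size 1, align 1) → ends 10
vx at 10 (size 1, align 1) → ends 11
pad 1 to align 4 for target
target at 12 (size 44, align 4) → ends 56
x at 56 (size 4, align 4) → ends 60
team at 60 (size 1, align 1) → ends 61
pad 3 to align 4 for id
id at 64 (size 4, align 4) → ends 68
total 68 bytes, alignment 4
data bytes 64, size 68 → padding 4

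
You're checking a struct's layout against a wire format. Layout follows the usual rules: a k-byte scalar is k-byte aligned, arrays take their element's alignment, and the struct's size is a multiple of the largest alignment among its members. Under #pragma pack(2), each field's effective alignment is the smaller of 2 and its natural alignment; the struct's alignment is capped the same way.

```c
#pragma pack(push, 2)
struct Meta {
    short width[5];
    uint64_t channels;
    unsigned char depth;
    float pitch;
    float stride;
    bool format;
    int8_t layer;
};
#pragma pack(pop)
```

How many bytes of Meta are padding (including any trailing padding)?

@0: width [10B, align 2] → 10
@10: channels [8B, align 2] → 18
@18: depth [1B, align 1] → 19
+1 pad (align 2)
@20: pitch [4B, align 2] → 24
@24: stride [4B, align 2] → 28
@28: format [1B, align 1] → 29
@29: layer [1B, align 1] → 30
size 30, align 2
data bytes 29, size 30 → padding 1

1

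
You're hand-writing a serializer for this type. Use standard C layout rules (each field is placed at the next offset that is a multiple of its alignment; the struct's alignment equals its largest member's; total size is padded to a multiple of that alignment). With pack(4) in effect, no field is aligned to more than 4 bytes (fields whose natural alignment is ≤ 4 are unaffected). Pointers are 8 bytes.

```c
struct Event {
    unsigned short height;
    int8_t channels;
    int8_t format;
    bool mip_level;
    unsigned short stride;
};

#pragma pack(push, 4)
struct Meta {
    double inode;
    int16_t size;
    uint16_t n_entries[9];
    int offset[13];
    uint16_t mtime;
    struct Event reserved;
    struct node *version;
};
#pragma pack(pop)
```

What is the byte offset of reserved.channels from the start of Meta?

Event: @0: height [2B, align 2] → 2; @2: channels [1B, align 1] → 3; @3: format [1B, align 1] → 4; @4: mip_level [1B, align 1] → 5; +1 pad (align 2); @6: stride [2B, align 2] → 8; size 8, align 2
@0: inode [8B, align 4] → 8
@8: size [2B, align 2] → 10
@10: n_entries [18B, align 2] → 28
@28: offset [52B, align 4] → 80
@80: mtime [2B, align 2] → 82
@82: reserved [8B, align 2] → 90
within Event: channels at 2
82 + 2 = 84

84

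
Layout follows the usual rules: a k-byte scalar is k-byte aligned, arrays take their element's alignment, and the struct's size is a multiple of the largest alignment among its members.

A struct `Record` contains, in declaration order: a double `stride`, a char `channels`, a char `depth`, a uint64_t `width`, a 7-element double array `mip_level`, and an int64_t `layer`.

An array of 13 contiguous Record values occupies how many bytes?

stride at 0 (size 8, align 8) → ends 8
channels at 8 (size 1, align 1) → ends 9
depth at 9 (size 1, align 1) → ends 10
pad 6 to align 8 for width
width at 16 (size 8, align 8) → ends 24
mip_level at 24 (size 56, align 8) → ends 80
layer at 80 (size 8, align 8) → ends 88
total 88 bytes, alignment 8
array of 13: 13 × 88 = 1144

1144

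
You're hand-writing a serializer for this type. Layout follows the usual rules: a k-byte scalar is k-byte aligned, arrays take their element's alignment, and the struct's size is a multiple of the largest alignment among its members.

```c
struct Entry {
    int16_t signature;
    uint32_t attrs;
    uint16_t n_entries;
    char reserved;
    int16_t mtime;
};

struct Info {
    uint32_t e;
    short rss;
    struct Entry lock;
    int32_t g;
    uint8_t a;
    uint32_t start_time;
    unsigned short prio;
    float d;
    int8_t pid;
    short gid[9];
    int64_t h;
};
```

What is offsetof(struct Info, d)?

40

Entry: signature at 0 (size 2, align 2) → ends 2; pad 2 to align 4 for attrs; attrs at 4 (size 4, align 4) → ends 8; n_entries at 8 (size 2, align 2) → ends 10; reserved at 10 (size 1, align 1) → ends 11; pad 1 to align 2 for mtime; mtime at 12 (size 2, align 2) → ends 14; tail pad 2 to reach multiple of 4; total 16 bytes, alignment 4
e at 0 (size 4, align 4) → ends 4
rss at 4 (size 2, align 2) → ends 6
pad 2 to align 4 for lock
lock at 8 (size 16, align 4) → ends 24
g at 24 (size 4, align 4) → ends 28
a at 28 (size 1, align 1) → ends 29
pad 3 to align 4 for start_time
start_time at 32 (size 4, align 4) → ends 36
prio at 36 (size 2, align 2) → ends 38
pad 2 to align 4 for d
d at 40 (size 4, align 4) → ends 44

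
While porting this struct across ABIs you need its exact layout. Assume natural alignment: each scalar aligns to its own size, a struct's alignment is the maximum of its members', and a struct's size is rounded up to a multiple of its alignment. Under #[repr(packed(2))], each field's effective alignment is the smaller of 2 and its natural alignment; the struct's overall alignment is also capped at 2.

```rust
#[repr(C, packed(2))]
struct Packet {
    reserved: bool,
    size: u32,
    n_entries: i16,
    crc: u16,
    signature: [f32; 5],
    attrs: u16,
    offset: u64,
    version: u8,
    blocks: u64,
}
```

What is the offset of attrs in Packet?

0..1  reserved  (1B, 1-aligned)
1..2  -- padding (1B)
2..6  size  (4B, 2-aligned)
6..8  n_entries  (2B, 2-aligned)
8..10  crc  (2B, 2-aligned)
10..30  signature  (20B, 2-aligned)
30..32  attrs  (2B, 2-aligned)

30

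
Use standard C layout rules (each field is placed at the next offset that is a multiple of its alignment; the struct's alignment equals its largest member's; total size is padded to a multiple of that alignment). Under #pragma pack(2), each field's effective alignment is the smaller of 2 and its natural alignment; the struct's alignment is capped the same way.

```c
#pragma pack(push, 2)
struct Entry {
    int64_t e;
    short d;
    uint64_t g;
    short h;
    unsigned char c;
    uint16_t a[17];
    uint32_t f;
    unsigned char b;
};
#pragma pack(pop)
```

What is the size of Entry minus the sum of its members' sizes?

2

@0: e [8B, align 2] → 8
@8: d [2B, align 2] → 10
@10: g [8B, align 2] → 18
@18: h [2B, align 2] → 20
@20: c [1B, align 1] → 21
+1 pad (align 2)
@22: a [34B, align 2] → 56
@56: f [4B, align 2] → 60
@60: b [1B, align 1] → 61
+1 tail pad (align 2)
size 62, align 2
data bytes 60, size 62 → padding 2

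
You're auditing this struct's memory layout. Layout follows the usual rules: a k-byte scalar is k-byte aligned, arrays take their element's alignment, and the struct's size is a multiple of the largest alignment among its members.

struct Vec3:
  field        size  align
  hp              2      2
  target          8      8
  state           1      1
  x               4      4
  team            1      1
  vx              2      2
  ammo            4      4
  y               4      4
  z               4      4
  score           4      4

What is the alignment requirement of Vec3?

8

member alignments: hp=2, target=8, state=1, x=4, team=1, vx=2, ammo=4, y=4, z=4, score=4
max = 8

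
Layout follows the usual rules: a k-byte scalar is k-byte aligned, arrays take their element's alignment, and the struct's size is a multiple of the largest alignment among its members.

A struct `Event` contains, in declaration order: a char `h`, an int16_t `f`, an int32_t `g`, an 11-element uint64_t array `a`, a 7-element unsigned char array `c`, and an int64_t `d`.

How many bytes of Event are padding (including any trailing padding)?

@0: h [1B, align 1] → 1
+1 pad (align 2)
@2: f [2B, align 2] → 4
@4: g [4B, align 4] → 8
@8: a [88B, align 8] → 96
@96: c [7B, align 1] → 103
+1 pad (align 8)
@104: d [8B, align 8] → 112
size 112, align 8
data bytes 110, size 112 → padding 2

2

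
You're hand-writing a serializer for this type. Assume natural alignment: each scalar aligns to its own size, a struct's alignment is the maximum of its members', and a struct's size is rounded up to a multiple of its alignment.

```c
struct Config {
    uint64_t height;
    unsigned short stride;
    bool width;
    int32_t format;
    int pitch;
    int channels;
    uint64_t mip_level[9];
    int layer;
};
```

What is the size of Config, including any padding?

@0: height [8B, align 8] → 8
@8: stride [2B, align 2] → 10
@10: width [1B, align 1] → 11
+1 pad (align 4)
@12: format [4B, align 4] → 16
@16: pitch [4B, align 4] → 20
@20: channels [4B, align 4] → 24
@24: mip_level [72B, align 8] → 96
@96: layer [4B, align 4] → 100
+4 tail pad (align 8)
size 104, align 8

104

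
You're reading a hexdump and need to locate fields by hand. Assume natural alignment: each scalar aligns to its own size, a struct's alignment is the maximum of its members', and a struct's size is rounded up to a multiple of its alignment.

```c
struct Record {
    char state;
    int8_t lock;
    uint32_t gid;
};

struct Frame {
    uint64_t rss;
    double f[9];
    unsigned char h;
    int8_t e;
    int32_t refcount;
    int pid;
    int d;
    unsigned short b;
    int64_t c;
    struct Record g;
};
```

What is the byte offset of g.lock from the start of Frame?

113

Record: @0: state [1B, align 1] → 1; @1: lock [1B, align 1] → 2; +2 pad (align 4); @4: gid [4B, align 4] → 8; size 8, align 4
@0: rss [8B, align 8] → 8
@8: f [72B, align 8] → 80
@80: h [1B, align 1] → 81
@81: e [1B, align 1] → 82
+2 pad (align 4)
@84: refcount [4B, align 4] → 88
@88: pid [4B, align 4] → 92
@92: d [4B, align 4] → 96
@96: b [2B, align 2] → 98
+6 pad (align 8)
@104: c [8B, align 8] → 112
@112: g [8B, align 4] → 120
within Record: lock at 1
112 + 1 = 113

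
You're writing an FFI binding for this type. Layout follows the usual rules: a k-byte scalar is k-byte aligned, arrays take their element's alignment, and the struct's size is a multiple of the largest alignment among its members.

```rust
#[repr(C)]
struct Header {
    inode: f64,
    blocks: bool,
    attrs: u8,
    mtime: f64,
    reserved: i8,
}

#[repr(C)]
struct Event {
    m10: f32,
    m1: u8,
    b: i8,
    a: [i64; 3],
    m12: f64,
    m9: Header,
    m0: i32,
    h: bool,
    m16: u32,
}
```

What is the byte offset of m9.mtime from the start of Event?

Header: inode at 0 (size 8, align 8) → ends 8; blocks at 8 (size 1, align 1) → ends 9; attrs at 9 (size 1, align 1) → ends 10; pad 6 to align 8 for mtime; mtime at 16 (size 8, align 8) → ends 24; reserved at 24 (size 1, align 1) → ends 25; tail pad 7 to reach multiple of 8; total 32 bytes, alignment 8
m10 at 0 (size 4, align 4) → ends 4
m1 at 4 (size 1, align 1) → ends 5
b at 5 (size 1, align 1) → ends 6
pad 2 to align 8 for a
a at 8 (size 24, align 8) → ends 32
m12 at 32 (size 8, align 8) → ends 40
m9 at 40 (size 32, align 8) → ends 72
within Header: mtime at 16
40 + 16 = 56

56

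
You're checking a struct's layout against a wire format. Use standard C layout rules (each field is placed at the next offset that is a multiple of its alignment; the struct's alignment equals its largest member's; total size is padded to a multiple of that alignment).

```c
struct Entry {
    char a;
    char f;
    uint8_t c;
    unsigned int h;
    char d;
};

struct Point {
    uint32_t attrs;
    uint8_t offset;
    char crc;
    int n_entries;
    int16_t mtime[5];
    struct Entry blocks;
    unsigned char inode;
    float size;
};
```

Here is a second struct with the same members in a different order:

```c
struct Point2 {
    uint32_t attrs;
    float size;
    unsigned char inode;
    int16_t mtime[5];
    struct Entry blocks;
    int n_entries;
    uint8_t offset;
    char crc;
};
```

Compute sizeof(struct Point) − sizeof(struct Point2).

Entry: a at 0 (size 1, align 1) → ends 1; f at 1 (size 1, align 1) → ends 2; c at 2 (size 1, align 1) → ends 3; pad 1 to align 4 for h; h at 4 (size 4, align 4) → ends 8; d at 8 (size 1, align 1) → ends 9; tail pad 3 to reach multiple of 4; total 12 bytes, alignment 4
attrs at 0 (size 4, align 4) → ends 4
offset at 4 (size 1, align 1) → ends 5
crc at 5 (size 1, align 1) → ends 6
pad 2 to align 4 for n_entries
n_entries at 8 (size 4, align 4) → ends 12
mtime at 12 (size 10, align 2) → ends 22
pad 2 to align 4 for blocks
blocks at 24 (size 12, align 4) → ends 36
inode at 36 (size 1, align 1) → ends 37
pad 3 to align 4 for size
size at 40 (size 4, align 4) → ends 44
total 44 bytes, alignment 4
— Point2 —
attrs at 0 (size 4, align 4) → ends 4
size at 4 (size 4, align 4) → ends 8
inode at 8 (size 1, align 1) → ends 9
pad 1 to align 2 for mtime
mtime at 10 (size 10, align 2) → ends 20
blocks at 20 (size 12, align 4) → ends 32
n_entries at 32 (size 4, align 4) → ends 36
offset at 36 (size 1, align 1) → ends 37
crc at 37 (size 1, align 1) → ends 38
tail pad 2 to reach multiple of 4
total 40 bytes, alignment 4
44 − 40 = 4

4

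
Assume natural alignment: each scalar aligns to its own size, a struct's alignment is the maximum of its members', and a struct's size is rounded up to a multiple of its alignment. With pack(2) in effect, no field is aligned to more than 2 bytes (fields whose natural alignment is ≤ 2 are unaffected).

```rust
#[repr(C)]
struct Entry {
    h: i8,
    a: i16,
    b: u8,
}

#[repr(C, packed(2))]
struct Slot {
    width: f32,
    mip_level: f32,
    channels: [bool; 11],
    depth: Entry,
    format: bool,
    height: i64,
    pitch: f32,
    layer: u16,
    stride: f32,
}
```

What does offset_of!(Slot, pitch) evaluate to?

Entry: @0: h [1B, align 1] → 1; +1 pad (align 2); @2: a [2B, align 2] → 4; @4: b [1B, align 1] → 5; +1 tail pad (align 2); size 6, align 2
@0: width [4B, align 2] → 4
@4: mip_level [4B, align 2] → 8
@8: channels [11B, align 1] → 19
+1 pad (align 2)
@20: depth [6B, align 2] → 26
@26: format [1B, align 1] → 27
+1 pad (align 2)
@28: height [8B, align 2] → 36
@36: pitch [4B, align 2] → 40

36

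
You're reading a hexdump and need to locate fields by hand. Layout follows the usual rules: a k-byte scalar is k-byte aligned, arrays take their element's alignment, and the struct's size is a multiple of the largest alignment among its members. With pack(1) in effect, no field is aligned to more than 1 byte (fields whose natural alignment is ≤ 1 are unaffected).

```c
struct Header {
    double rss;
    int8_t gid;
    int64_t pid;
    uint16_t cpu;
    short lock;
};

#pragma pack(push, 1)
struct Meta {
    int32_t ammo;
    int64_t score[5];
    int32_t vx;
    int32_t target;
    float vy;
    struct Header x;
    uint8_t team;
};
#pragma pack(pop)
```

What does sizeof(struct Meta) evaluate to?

89 bytes

Header: 0..8  rss  (8B, 8-aligned); 8..9  gid  (1B, 1-aligned); 9..16  -- padding (7B); 16..24  pid  (8B, 8-aligned); 24..26  cpu  (2B, 2-aligned); 26..28  lock  (2B, 2-aligned); 28..32  -- tail padding (4B); sizeof = 32, alignof = 8
0..4  ammo  (4B, 1-aligned)
4..44  score  (40B, 1-aligned)
44..48  vx  (4B, 1-aligned)
48..52  target  (4B, 1-aligned)
52..56  vy  (4B, 1-aligned)
56..88  x  (32B, 1-aligned)
88..89  team  (1B, 1-aligned)
sizeof = 89, alignof = 1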